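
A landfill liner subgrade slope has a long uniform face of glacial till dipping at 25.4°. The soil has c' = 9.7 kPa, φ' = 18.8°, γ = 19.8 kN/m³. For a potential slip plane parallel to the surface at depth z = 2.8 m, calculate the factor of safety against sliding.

For an infinite slope with a slip plane parallel to the surface (no pore pressure): FS = [c' + γz cos²β tanφ'] / [γz sinβ cosβ].
γz = 19.8·2.8 = 55.44 kN/m²
Numerator = 9.7 + 55.44·cos²25.4°·tan18.8° = 9.7 + 55.44·0.8160·0.3404 = 25.101 kPa
Denominator = 55.44·sin25.4°·cos25.4° = 55.44·0.4289·0.9033 = 21.481 kPa
FS = 25.101 / 21.481 = 1.168

FS = 1.17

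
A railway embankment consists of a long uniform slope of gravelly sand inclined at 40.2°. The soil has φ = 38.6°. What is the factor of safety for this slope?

For a dry cohesionless infinite slope the factor of safety is FS = tanφ / tanβ.
FS = tan38.6° / tan40.2° = 0.7983 / 0.8451 = 0.945

FS = 0.94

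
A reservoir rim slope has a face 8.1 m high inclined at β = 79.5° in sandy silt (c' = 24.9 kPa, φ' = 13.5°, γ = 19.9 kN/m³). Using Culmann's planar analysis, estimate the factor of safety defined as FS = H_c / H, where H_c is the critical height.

FS = 1.00

H_c = (4c'/γ) · sinβ cosφ' / [1 − cos(β − φ')]
    = (4·24.9/19.9) · sin79.5°·cos13.5° / [1 − cos66.0°]
    = 5.005 · 0.9561 / 0.5933 = 8.07 m
FS = H_c / H = 8.07 / 8.1 = 0.996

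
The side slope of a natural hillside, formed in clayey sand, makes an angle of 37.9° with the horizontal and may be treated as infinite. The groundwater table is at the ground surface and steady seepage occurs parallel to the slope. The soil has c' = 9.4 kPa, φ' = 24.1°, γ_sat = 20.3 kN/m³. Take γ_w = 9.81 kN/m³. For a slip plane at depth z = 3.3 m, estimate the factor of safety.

With seepage parallel to the slope and the water table at the surface, the effective normal stress on the slip plane uses the buoyant unit weight γ' = γ_sat − γ_w while the driving shear stress uses γ_sat:
FS = [c' + γ' z cos²β tanφ'] / [γ_sat z sinβ cosβ]
γ' = 20.3 − 9.81 = 10.49 kN/m³
Numerator = 9.4 + 10.49·3.3·cos²37.9°·tan24.1° = 9.4 + 10.49·3.3·0.6227·0.4473 = 19.042 kPa
Denominator = 20.3·3.3·sin37.9°·cos37.9° = 20.3·3.3·0.6143·0.7891 = 32.472 kPa
FS = 19.042 / 32.472 = 0.586

FS = 0.59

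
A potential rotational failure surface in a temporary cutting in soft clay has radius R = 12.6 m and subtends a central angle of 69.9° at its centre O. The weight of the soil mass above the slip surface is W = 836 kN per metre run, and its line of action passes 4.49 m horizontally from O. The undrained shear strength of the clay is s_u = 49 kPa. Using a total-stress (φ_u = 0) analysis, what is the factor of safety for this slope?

Taking moments about the centre O, the resisting moment is provided by the undrained shear strength acting along the arc:
Arc length L_a = R·θ = 12.6·(69.9°·π/180) = 12.6·1.2200 = 15.37 m
M_R = s_u·L_a·R = 49·15.37·12.6 = 9490.6 kN·m/m
M_D = W·d = 836·4.49 = 3753.6 kN·m/m
FS = M_R / M_D = 9490.6 / 3753.6 = 2.528

FS = 2.53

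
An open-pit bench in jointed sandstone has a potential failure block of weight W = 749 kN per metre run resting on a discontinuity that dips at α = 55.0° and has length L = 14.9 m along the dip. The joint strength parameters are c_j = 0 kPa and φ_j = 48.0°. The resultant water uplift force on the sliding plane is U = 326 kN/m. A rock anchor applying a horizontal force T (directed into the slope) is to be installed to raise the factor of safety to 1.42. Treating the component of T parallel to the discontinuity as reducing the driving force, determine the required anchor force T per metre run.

Resolving forces along and normal to the sliding plane, with the horizontal anchor force T adding T·sinα to the effective normal force and T·cosα acting up the plane against the driving force:
FS = [c_jL + (W cosα − U + T sinα) tanφ_j] / [W sinα − T cosα]
Without the anchor: N' = 103.6 kN/m, driving T_d = 613.5 kN/m, resisting R = 0·14.9 + 103.6·tan48.0° = 115.1 kN/m, FS = 0.19.
Setting FS = 1.42 and solving for T:
1.42·(613.5 − T cos55.0°) = 115.1 + T sin55.0°·tan48.0°
T·(sin55.0°·tan48.0° + 1.42·cos55.0°) = 1.42·613.5 − 115.1
T·(0.8192·1.1106 + 1.42·0.5736) = 871.2 − 115.1 = 756.2
T·1.7242 = 756.2
T = 438.5 kN/m

T = 439 kN/m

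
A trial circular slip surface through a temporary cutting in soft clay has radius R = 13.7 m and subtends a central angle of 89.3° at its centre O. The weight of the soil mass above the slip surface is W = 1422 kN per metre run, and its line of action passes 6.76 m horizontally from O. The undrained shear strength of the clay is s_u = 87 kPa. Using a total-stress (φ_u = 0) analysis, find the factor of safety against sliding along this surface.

Taking moments about the centre O, the resisting moment is provided by the undrained shear strength acting along the arc:
Arc length L_a = R·θ = 13.7·(89.3°·π/180) = 13.7·1.5586 = 21.35 m
M_R = s_u·L_a·R = 87·21.35·13.7 = 25450.1 kN·m/m
M_D = W·d = 1422·6.76 = 9612.7 kN·m/m
FS = M_R / M_D = 25450.1 / 9612.7 = 2.648

FS = 2.65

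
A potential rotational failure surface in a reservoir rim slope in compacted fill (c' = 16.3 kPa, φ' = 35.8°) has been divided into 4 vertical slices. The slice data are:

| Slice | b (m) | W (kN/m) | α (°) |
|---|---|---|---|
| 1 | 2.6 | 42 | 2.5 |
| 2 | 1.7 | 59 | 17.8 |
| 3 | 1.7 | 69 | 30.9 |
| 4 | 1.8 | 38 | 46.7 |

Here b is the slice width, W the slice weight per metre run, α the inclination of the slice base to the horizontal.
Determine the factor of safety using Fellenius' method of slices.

FS = 3.36

Ordinary method of slices: FS = Σ[c'·Δl_i + (W_i cosα_i)·tanφ'] / Σ W_i sinα_i, with Δl_i = b_i / cosα_i.
Slice 1: Δl = 2.6/cos2.5° = 2.602 m; N'_1 = 42·cos2.5° = 42.0; c'Δl = 42.42; W sinα = 1.8
Slice 2: Δl = 1.7/cos17.8° = 1.785 m; N'_2 = 59·cos17.8° = 56.2; c'Δl = 29.10; W sinα = 18.0
Slice 3: Δl = 1.7/cos30.9° = 1.981 m; N'_3 = 69·cos30.9° = 59.2; c'Δl = 32.29; W sinα = 35.4
Slice 4: Δl = 1.8/cos46.7° = 2.625 m; N'_4 = 38·cos46.7° = 26.1; c'Δl = 42.78; W sinα = 27.7
Σc'Δl = 146.6 kN/m; ΣN' = 183.4 kN/m; ΣW sinα = 83.0 kN/m
Resisting = 146.6 + 183.4·tan35.8° = 146.6 + 132.3 = 278.9 kN/m
FS = 278.9 / 83.0 = 3.362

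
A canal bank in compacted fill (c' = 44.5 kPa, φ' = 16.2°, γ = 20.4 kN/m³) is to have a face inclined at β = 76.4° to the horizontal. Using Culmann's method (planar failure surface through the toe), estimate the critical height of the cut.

Culmann's analysis gives the critical failure plane at α_cr = (β + φ')/2 = (76.4 + 16.2)/2 = 46.3°, and the critical height
H_c = (4c'/γ) · sinβ cosφ' / [1 − cos(β − φ')]
    = (4·44.5/20.4) · sin76.4°·cos16.2° / [1 − cos(60.2°)]
    = 8.725 · 0.9720·0.9603 / [1 − 0.4970]
    = 8.725 · 0.9334 / 0.5030
    = 16.19 m

H_c = 16.19 m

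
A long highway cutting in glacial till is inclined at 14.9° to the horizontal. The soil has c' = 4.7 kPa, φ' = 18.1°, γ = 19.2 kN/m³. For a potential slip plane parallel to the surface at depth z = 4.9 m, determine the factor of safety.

For an infinite slope with a slip plane parallel to the surface (no pore pressure): FS = [c' + γz cos²β tanφ'] / [γz sinβ cosβ].
γz = 19.2·4.9 = 94.08 kN/m²
Numerator = 4.7 + 94.08·cos²14.9°·tan18.1° = 4.7 + 94.08·0.9339·0.3269 = 33.417 kPa
Denominator = 94.08·sin14.9°·cos14.9° = 94.08·0.2571·0.9664 = 23.378 kPa
FS = 33.417 / 23.378 = 1.429

FS = 1.43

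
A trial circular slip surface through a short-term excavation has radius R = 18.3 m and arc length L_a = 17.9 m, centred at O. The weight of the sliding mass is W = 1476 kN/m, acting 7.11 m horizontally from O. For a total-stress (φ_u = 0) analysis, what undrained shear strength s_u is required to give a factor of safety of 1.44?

s_u = 46.1 kPa

FS = s_u·L_a·R / (W·d), so s_u = FS·W·d / (L_a·R).
s_u = 1.44·1476·7.11 / (17.90·18.3) = 15111.9 / 327.57 = 46.13 kPa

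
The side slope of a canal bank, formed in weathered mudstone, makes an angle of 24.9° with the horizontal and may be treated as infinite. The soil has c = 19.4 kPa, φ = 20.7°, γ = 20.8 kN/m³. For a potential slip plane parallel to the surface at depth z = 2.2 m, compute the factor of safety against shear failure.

FS = 1.92

For an infinite slope with a slip plane parallel to the surface (no pore pressure): FS = [c + γz cos²β tanφ] / [γz sinβ cosβ].
γz = 20.8·2.2 = 45.76 kN/m²
Numerator = 19.4 + 45.76·cos²24.9°·tan20.7° = 19.4 + 45.76·0.8227·0.3779 = 33.626 kPa
Denominator = 45.76·sin24.9°·cos24.9° = 45.76·0.4210·0.9070 = 17.476 kPa
FS = 33.626 / 17.476 = 1.924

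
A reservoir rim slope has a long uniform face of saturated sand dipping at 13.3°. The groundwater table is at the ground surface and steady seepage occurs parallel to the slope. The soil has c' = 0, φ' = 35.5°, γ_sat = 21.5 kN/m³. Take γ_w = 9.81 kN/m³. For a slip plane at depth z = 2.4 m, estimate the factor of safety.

FS = 1.64

With seepage parallel to the slope and the water table at the surface, the effective normal stress on the slip plane uses the buoyant unit weight γ' = γ_sat − γ_w while the driving shear stress uses γ_sat:
FS = [c' + γ' z cos²β tanφ'] / [γ_sat z sinβ cosβ]
(For c' = 0 this reduces to FS = (γ'/γ_sat)·tanφ'/tanβ.)
γ' = 21.5 − 9.81 = 11.69 kN/m³
Numerator = 0.0 + 11.69·2.4·cos²13.3°·tan35.5° = 0.0 + 11.69·2.4·0.9471·0.7133 = 18.953 kPa
Denominator = 21.5·2.4·sin13.3°·cos13.3° = 21.5·2.4·0.2300·0.9732 = 11.552 kPa
FS = 18.953 / 11.552 = 1.641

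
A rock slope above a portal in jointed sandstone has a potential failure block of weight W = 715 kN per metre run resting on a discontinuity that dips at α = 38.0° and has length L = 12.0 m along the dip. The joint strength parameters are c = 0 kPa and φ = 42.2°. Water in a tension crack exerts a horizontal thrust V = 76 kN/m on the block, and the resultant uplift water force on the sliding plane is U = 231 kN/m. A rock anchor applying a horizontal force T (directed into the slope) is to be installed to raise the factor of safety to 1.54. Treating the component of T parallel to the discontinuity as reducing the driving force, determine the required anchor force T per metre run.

Resolving forces along and normal to the sliding plane, with the horizontal anchor force T adding T·sinα to the effective normal force and T·cosα acting up the plane against the driving force:
FS = [cL + (W cosα − U − V sinα + T sinα) tanφ] / [W sinα + V cosα − T cosα]
Without the anchor: N' = 285.6 kN/m, driving T_d = 500.1 kN/m, resisting R = 0·12.0 + 285.6·tan42.2° = 259.0 kN/m, FS = 0.52.
Setting FS = 1.54 and solving for T:
1.54·(500.1 − T cos38.0°) = 259.0 + T sin38.0°·tan42.2°
T·(sin38.0°·tan42.2° + 1.54·cos38.0°) = 1.54·500.1 − 259.0
T·(0.6157·0.9067 + 1.54·0.7880) = 770.1 − 259.0 = 511.1
T·1.7718 = 511.1
T = 288.5 kN/m

T = 288 kN/m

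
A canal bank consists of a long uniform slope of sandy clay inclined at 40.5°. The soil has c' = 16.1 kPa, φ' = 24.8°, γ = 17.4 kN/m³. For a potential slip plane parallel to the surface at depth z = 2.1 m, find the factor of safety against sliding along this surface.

For an infinite slope with a slip plane parallel to the surface (no pore pressure): FS = [c' + γz cos²β tanφ'] / [γz sinβ cosβ].
γz = 17.4·2.1 = 36.54 kN/m²
Numerator = 16.1 + 36.54·cos²40.5°·tan24.8° = 16.1 + 36.54·0.5782·0.4621 = 25.863 kPa
Denominator = 36.54·sin40.5°·cos40.5° = 36.54·0.6494·0.7604 = 18.045 kPa
FS = 25.863 / 18.045 = 1.433

FS = 1.43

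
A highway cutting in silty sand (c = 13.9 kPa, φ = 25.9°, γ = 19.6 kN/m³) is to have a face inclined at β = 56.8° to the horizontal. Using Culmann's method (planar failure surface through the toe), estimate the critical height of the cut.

Culmann's analysis gives the critical failure plane at α_cr = (β + φ)/2 = (56.8 + 25.9)/2 = 41.3°, and the critical height
H_c = (4c/γ) · sinβ cosφ / [1 − cos(β − φ)]
    = (4·13.9/19.6) · sin56.8°·cos25.9° / [1 − cos(30.9°)]
    = 2.837 · 0.8368·0.8996 / [1 − 0.8581]
    = 2.837 · 0.7527 / 0.1419
    = 15.04 m

H_c = 15.04 m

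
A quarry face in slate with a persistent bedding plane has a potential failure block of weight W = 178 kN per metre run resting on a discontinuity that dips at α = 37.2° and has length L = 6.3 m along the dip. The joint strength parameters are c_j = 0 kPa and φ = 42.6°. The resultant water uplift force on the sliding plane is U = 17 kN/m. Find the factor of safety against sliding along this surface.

FS = 1.07

Resolving the block weight along and normal to the plane and applying the Mohr–Coulomb strength on the joint:
N' = W cosα − U = 178·cos37.2° − 17 = 124.8 kN/m
Driving force T = W sinα = 178·sin37.2° = 107.6 kN/m
Resisting force R = c_j·L + N'·tanφ = 0·6.3 + 124.8·tan42.6° = 0.0 + 114.7 = 114.7 kN/m
FS = R / T = 114.7 / 107.6 = 1.066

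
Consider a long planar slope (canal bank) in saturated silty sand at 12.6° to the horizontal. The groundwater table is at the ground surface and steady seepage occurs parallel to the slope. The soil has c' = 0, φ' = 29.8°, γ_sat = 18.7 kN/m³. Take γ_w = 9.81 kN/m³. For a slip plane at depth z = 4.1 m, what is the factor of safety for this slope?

FS = 1.22

With seepage parallel to the slope and the water table at the surface, the effective normal stress on the slip plane uses the buoyant unit weight γ' = γ_sat − γ_w while the driving shear stress uses γ_sat:
FS = [c' + γ' z cos²β tanφ'] / [γ_sat z sinβ cosβ]
(For c' = 0 this reduces to FS = (γ'/γ_sat)·tanφ'/tanβ.)
γ' = 18.7 − 9.81 = 8.89 kN/m³
Numerator = 0.0 + 8.89·4.1·cos²12.6°·tan29.8° = 0.0 + 8.89·4.1·0.9524·0.5727 = 19.881 kPa
Denominator = 18.7·4.1·sin12.6°·cos12.6° = 18.7·4.1·0.2181·0.9759 = 16.322 kPa
FS = 19.881 / 16.322 = 1.218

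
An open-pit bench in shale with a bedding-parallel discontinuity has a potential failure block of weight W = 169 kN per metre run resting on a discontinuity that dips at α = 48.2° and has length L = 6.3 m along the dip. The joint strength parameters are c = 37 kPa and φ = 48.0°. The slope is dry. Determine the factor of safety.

FS = 2.84

Resolving the block weight along and normal to the plane and applying the Mohr–Coulomb strength on the joint:
N' = W cosα = 169·cos48.2° = 112.6 kN/m
Driving force T = W sinα = 169·sin48.2° = 126.0 kN/m
Resisting force R = c·L + N'·tanφ = 37·6.3 + 112.6·tan48.0° = 233.1 + 125.1 = 358.2 kN/m
FS = R / T = 358.2 / 126.0 = 2.843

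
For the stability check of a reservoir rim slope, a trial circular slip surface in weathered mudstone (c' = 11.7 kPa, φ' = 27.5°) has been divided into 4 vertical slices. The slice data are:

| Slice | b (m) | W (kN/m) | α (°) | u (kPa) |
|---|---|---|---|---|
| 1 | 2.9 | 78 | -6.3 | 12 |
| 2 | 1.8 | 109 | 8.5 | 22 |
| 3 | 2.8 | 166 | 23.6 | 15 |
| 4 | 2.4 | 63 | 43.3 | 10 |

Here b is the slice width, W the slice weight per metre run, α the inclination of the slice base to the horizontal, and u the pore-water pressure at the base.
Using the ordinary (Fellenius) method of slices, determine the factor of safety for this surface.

FS = 2.13

Ordinary method of slices: FS = Σ[c'·Δl_i + (W_i cosα_i − u_i·Δl_i)·tanφ'] / Σ W_i sinα_i, with Δl_i = b_i / cosα_i.
Slice 1: Δl = 2.9/cos(-6.3°) = 2.918 m; N'_1 = 78·cos(-6.3°) − 12·2.918 = 42.5; c'Δl = 34.14; W sinα = -8.6
Slice 2: Δl = 1.8/cos8.5° = 1.820 m; N'_2 = 109·cos8.5° − 22·1.820 = 67.8; c'Δl = 21.29; W sinα = 16.1
Slice 3: Δl = 2.8/cos23.6° = 3.056 m; N'_3 = 166·cos23.6° − 15·3.056 = 106.3; c'Δl = 35.75; W sinα = 66.5
Slice 4: Δl = 2.4/cos43.3° = 3.298 m; N'_4 = 63·cos43.3° − 10·3.298 = 12.9; c'Δl = 38.58; W sinα = 43.2
Σc'Δl = 129.8 kN/m; ΣN' = 229.4 kN/m; ΣW sinα = 117.2 kN/m
Resisting = 129.8 + 229.4·tan27.5° = 129.8 + 119.4 = 249.2 kN/m
FS = 249.2 / 117.2 = 2.126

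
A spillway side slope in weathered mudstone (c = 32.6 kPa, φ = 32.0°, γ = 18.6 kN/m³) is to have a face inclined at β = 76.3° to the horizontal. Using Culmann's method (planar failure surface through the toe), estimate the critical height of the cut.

Culmann's analysis gives the critical failure plane at α_cr = (β + φ)/2 = (76.3 + 32.0)/2 = 54.1°, and the critical height
H_c = (4c/γ) · sinβ cosφ / [1 − cos(β − φ)]
    = (4·32.6/18.6) · sin76.3°·cos32.0° / [1 − cos(44.3°)]
    = 7.011 · 0.9715·0.8480 / [1 − 0.7157]
    = 7.011 · 0.8239 / 0.2843
    = 20.32 m

H_c = 20.32 m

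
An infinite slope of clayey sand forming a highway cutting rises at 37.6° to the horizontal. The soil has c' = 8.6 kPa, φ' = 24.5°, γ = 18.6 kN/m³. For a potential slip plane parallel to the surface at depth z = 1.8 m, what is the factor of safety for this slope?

For an infinite slope with a slip plane parallel to the surface (no pore pressure): FS = [c' + γz cos²β tanφ'] / [γz sinβ cosβ].
γz = 18.6·1.8 = 33.48 kN/m²
Numerator = 8.6 + 33.48·cos²37.6°·tan24.5° = 8.6 + 33.48·0.6277·0.4557 = 18.178 kPa
Denominator = 33.48·sin37.6°·cos37.6° = 33.48·0.6101·0.7923 = 16.185 kPa
FS = 18.178 / 16.185 = 1.123

FS = 1.12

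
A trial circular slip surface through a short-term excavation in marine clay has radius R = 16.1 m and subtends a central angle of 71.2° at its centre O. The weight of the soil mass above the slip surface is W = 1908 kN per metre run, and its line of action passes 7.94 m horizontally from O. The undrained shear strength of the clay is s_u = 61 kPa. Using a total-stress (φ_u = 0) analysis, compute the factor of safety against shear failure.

Taking moments about the centre O, the resisting moment is provided by the undrained shear strength acting along the arc:
Arc length L_a = R·θ = 16.1·(71.2°·π/180) = 16.1·1.2427 = 20.01 m
M_R = s_u·L_a·R = 61·20.01·16.1 = 19648.9 kN·m/m
M_D = W·d = 1908·7.94 = 15149.5 kN·m/m
FS = M_R / M_D = 19648.9 / 15149.5 = 1.297

FS = 1.30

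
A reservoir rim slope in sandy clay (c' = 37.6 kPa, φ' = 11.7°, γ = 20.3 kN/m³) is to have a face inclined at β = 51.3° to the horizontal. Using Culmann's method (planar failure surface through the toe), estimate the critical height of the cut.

H_c = 24.67 m

Culmann's analysis gives the critical failure plane at α_cr = (β + φ')/2 = (51.3 + 11.7)/2 = 31.5°, and the critical height
H_c = (4c'/γ) · sinβ cosφ' / [1 − cos(β − φ')]
    = (4·37.6/20.3) · sin51.3°·cos11.7° / [1 − cos(39.6°)]
    = 7.409 · 0.7804·0.9792 / [1 − 0.7705]
    = 7.409 · 0.7642 / 0.2295
    = 24.67 m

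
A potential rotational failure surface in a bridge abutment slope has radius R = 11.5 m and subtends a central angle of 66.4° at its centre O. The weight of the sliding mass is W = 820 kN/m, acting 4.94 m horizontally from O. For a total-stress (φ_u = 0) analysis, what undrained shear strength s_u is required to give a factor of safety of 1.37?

s_u = 36.2 kPa

FS = s_u·L_a·R / (W·d), so s_u = FS·W·d / (L_a·R).
Arc length L_a = R·θ = 11.5·(66.4°·π/180) = 11.5·1.1589 = 13.33 m
s_u = 1.37·820·4.94 / (13.33·11.5) = 5549.6 / 153.26 = 36.21 kPa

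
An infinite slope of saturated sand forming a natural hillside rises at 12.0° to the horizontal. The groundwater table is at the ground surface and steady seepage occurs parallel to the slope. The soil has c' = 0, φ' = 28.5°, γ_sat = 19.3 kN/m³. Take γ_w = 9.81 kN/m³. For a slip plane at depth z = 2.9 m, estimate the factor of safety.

FS = 1.26

With seepage parallel to the slope and the water table at the surface, the effective normal stress on the slip plane uses the buoyant unit weight γ' = γ_sat − γ_w while the driving shear stress uses γ_sat:
FS = [c' + γ' z cos²β tanφ'] / [γ_sat z sinβ cosβ]
(For c' = 0 this reduces to FS = (γ'/γ_sat)·tanφ'/tanβ.)
γ' = 19.3 − 9.81 = 9.49 kN/m³
Numerator = 0.0 + 9.49·2.9·cos²12.0°·tan28.5° = 0.0 + 9.49·2.9·0.9568·0.5430 = 14.297 kPa
Denominator = 19.3·2.9·sin12.0°·cos12.0° = 19.3·2.9·0.2079·0.9781 = 11.383 kPa
FS = 14.297 / 11.383 = 1.256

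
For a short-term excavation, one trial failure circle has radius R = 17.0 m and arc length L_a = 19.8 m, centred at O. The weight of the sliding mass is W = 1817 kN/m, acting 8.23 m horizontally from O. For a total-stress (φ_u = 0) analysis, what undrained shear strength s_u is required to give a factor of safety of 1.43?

FS = s_u·L_a·R / (W·d), so s_u = FS·W·d / (L_a·R).
s_u = 1.43·1817·8.23 / (19.80·17.0) = 21384.1 / 336.60 = 63.53 kPa

s_u = 63.5 kPa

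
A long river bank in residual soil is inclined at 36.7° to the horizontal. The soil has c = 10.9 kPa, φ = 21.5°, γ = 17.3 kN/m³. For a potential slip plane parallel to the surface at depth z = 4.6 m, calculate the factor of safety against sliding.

For an infinite slope with a slip plane parallel to the surface (no pore pressure): FS = [c + γz cos²β tanφ] / [γz sinβ cosβ].
γz = 17.3·4.6 = 79.58 kN/m²
Numerator = 10.9 + 79.58·cos²36.7°·tan21.5° = 10.9 + 79.58·0.6428·0.3939 = 31.051 kPa
Denominator = 79.58·sin36.7°·cos36.7° = 79.58·0.5976·0.8018 = 38.132 kPa
FS = 31.051 / 38.132 = 0.814

FS = 0.81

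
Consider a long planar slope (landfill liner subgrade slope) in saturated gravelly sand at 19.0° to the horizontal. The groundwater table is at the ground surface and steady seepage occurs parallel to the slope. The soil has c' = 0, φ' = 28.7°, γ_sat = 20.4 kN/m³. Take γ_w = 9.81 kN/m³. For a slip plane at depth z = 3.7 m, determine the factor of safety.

With seepage parallel to the slope and the water table at the surface, the effective normal stress on the slip plane uses the buoyant unit weight γ' = γ_sat − γ_w while the driving shear stress uses γ_sat:
FS = [c' + γ' z cos²β tanφ'] / [γ_sat z sinβ cosβ]
(For c' = 0 this reduces to FS = (γ'/γ_sat)·tanφ'/tanβ.)
γ' = 20.4 − 9.81 = 10.59 kN/m³
Numerator = 0.0 + 10.59·3.7·cos²19.0°·tan28.7° = 0.0 + 10.59·3.7·0.8940·0.5475 = 19.178 kPa
Denominator = 20.4·3.7·sin19.0°·cos19.0° = 20.4·3.7·0.3256·0.9455 = 23.235 kPa
FS = 19.178 / 23.235 = 0.825

FS = 0.83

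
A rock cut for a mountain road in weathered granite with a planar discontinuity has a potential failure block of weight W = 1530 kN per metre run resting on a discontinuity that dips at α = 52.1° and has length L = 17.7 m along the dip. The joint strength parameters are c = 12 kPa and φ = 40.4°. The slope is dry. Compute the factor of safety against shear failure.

FS = 0.84

Resolving the block weight along and normal to the plane and applying the Mohr–Coulomb strength on the joint:
N' = W cosα = 1530·cos52.1° = 939.9 kN/m
Driving force T = W sinα = 1530·sin52.1° = 1207.3 kN/m
Resisting force R = c·L + N'·tanφ = 12·17.7 + 939.9·tan40.4° = 212.4 + 799.9 = 1012.3 kN/m
FS = R / T = 1012.3 / 1207.3 = 0.838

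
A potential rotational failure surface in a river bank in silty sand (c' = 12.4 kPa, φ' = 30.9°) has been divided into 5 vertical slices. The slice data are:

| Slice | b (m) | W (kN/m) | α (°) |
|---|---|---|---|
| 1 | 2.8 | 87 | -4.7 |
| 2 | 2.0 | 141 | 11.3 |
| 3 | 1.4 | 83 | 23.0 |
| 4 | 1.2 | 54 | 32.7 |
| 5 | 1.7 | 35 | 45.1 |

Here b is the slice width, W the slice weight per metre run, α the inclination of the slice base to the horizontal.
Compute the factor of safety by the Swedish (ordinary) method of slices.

Ordinary method of slices: FS = Σ[c'·Δl_i + (W_i cosα_i)·tanφ'] / Σ W_i sinα_i, with Δl_i = b_i / cosα_i.
Slice 1: Δl = 2.8/cos(-4.7°) = 2.809 m; N'_1 = 87·cos(-4.7°) = 86.7; c'Δl = 34.84; W sinα = -7.1
Slice 2: Δl = 2.0/cos11.3° = 2.040 m; N'_2 = 141·cos11.3° = 138.3; c'Δl = 25.29; W sinα = 27.6
Slice 3: Δl = 1.4/cos23.0° = 1.521 m; N'_3 = 83·cos23.0° = 76.4; c'Δl = 18.86; W sinα = 32.4
Slice 4: Δl = 1.2/cos32.7° = 1.426 m; N'_4 = 54·cos32.7° = 45.4; c'Δl = 17.68; W sinα = 29.2
Slice 5: Δl = 1.7/cos45.1° = 2.408 m; N'_5 = 35·cos45.1° = 24.7; c'Δl = 29.86; W sinα = 24.8
Σc'Δl = 126.5 kN/m; ΣN' = 371.5 kN/m; ΣW sinα = 106.9 kN/m
Resisting = 126.5 + 371.5·tan30.9° = 126.5 + 222.4 = 348.9 kN/m
FS = 348.9 / 106.9 = 3.264

FS = 3.26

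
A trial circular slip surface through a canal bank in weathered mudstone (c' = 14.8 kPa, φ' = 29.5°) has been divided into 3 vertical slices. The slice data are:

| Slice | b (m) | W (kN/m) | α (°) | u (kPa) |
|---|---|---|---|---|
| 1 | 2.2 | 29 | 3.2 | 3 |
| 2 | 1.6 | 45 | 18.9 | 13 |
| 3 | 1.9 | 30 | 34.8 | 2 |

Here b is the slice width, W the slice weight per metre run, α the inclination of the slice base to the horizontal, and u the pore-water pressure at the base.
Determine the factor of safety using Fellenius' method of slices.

Ordinary method of slices: FS = Σ[c'·Δl_i + (W_i cosα_i − u_i·Δl_i)·tanφ'] / Σ W_i sinα_i, with Δl_i = b_i / cosα_i.
Slice 1: Δl = 2.2/cos3.2° = 2.203 m; N'_1 = 29·cos3.2° − 3·2.203 = 22.3; c'Δl = 32.61; W sinα = 1.6
Slice 2: Δl = 1.6/cos18.9° = 1.691 m; N'_2 = 45·cos18.9° − 13·1.691 = 20.6; c'Δl = 25.03; W sinα = 14.6
Slice 3: Δl = 1.9/cos34.8° = 2.314 m; N'_3 = 30·cos34.8° − 2·2.314 = 20.0; c'Δl = 34.24; W sinα = 17.1
Σc'Δl = 91.9 kN/m; ΣN' = 62.9 kN/m; ΣW sinα = 33.3 kN/m
Resisting = 91.9 + 62.9·tan29.5° = 91.9 + 35.6 = 127.5 kN/m
FS = 127.5 / 33.3 = 3.827

FS = 3.83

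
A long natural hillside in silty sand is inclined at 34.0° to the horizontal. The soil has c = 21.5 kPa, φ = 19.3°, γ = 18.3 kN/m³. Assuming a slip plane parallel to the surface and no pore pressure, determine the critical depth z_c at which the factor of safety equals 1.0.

Setting FS = 1.00 in FS = [c + γz cos²β tanφ] / [γz sinβ cosβ] and solving for z:
z = c / [γ cosβ (FS·sinβ − cosβ·tanφ)]
  = 21.5 / [18.3·cos34.0°·(1.00·sin34.0° − cos34.0°·tan19.3°)]
  = 21.5 / [18.3·0.8290·(1.00·0.5592 − 0.8290·0.3502)]
  = 21.5 / 4.0791 = 5.271 m

z_c = 5.27 m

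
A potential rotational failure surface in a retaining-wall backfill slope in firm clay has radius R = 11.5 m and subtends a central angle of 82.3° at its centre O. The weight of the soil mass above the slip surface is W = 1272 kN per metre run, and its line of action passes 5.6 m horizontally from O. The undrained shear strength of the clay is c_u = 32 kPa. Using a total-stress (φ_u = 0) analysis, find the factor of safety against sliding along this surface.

Taking moments about the centre O, the resisting moment is provided by the undrained shear strength acting along the arc:
Arc length L_a = R·θ = 11.5·(82.3°·π/180) = 11.5·1.4364 = 16.52 m
M_R = c_u·L_a·R = 32·16.52·11.5 = 6078.9 kN·m/m
M_D = W·d = 1272·5.6 = 7123.2 kN·m/m
FS = M_R / M_D = 6078.9 / 7123.2 = 0.853

FS = 0.85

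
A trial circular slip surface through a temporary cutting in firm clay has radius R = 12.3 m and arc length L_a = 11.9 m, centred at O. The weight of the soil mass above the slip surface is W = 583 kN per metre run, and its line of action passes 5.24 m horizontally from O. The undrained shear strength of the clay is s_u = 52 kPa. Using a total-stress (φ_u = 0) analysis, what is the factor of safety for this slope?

FS = 2.49

Taking moments about the centre O, the resisting moment is provided by the undrained shear strength acting along the arc:
M_R = s_u·L_a·R = 52·11.90·12.3 = 7611.2 kN·m/m
M_D = W·d = 583·5.24 = 3054.9 kN·m/m
FS = M_R / M_D = 7611.2 / 3054.9 = 2.491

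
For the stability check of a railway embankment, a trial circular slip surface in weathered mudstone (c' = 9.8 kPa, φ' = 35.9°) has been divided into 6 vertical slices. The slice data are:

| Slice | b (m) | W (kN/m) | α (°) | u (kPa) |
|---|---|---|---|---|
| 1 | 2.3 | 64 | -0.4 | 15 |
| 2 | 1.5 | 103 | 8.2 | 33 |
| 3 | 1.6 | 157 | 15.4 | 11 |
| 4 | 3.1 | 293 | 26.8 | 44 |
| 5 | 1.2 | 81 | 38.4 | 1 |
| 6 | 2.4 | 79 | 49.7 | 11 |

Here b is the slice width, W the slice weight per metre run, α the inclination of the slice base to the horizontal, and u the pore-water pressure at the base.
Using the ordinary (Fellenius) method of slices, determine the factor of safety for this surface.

Ordinary method of slices: FS = Σ[c'·Δl_i + (W_i cosα_i − u_i·Δl_i)·tanφ'] / Σ W_i sinα_i, with Δl_i = b_i / cosα_i.
Slice 1: Δl = 2.3/cos(-0.4°) = 2.300 m; N'_1 = 64·cos(-0.4°) − 15·2.300 = 29.5; c'Δl = 22.54; W sinα = -0.4
Slice 2: Δl = 1.5/cos8.2° = 1.515 m; N'_2 = 103·cos8.2° − 33·1.515 = 51.9; c'Δl = 14.85; W sinα = 14.7
Slice 3: Δl = 1.6/cos15.4° = 1.660 m; N'_3 = 157·cos15.4° − 11·1.660 = 133.1; c'Δl = 16.26; W sinα = 41.7
Slice 4: Δl = 3.1/cos26.8° = 3.473 m; N'_4 = 293·cos26.8° − 44·3.473 = 108.7; c'Δl = 34.04; W sinα = 132.1
Slice 5: Δl = 1.2/cos38.4° = 1.531 m; N'_5 = 81·cos38.4° − 1·1.531 = 61.9; c'Δl = 15.01; W sinα = 50.3
Slice 6: Δl = 2.4/cos49.7° = 3.711 m; N'_6 = 79·cos49.7° − 11·3.711 = 10.3; c'Δl = 36.36; W sinα = 60.3
Σc'Δl = 139.1 kN/m; ΣN' = 395.5 kN/m; ΣW sinα = 298.6 kN/m
Resisting = 139.1 + 395.5·tan35.9° = 139.1 + 286.3 = 425.3 kN/m
FS = 425.3 / 298.6 = 1.424

FS = 1.42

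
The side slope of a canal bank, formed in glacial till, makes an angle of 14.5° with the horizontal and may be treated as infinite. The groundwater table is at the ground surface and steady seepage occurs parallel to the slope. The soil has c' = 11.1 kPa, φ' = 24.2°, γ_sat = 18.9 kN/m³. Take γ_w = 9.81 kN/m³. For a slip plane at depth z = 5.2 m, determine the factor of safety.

With seepage parallel to the slope and the water table at the surface, the effective normal stress on the slip plane uses the buoyant unit weight γ' = γ_sat − γ_w while the driving shear stress uses γ_sat:
FS = [c' + γ' z cos²β tanφ'] / [γ_sat z sinβ cosβ]
γ' = 18.9 − 9.81 = 9.09 kN/m³
Numerator = 11.1 + 9.09·5.2·cos²14.5°·tan24.2° = 11.1 + 9.09·5.2·0.9373·0.4494 = 31.011 kPa
Denominator = 18.9·5.2·sin14.5°·cos14.5° = 18.9·5.2·0.2504·0.9681 = 23.824 kPa
FS = 31.011 / 23.824 = 1.302

FS = 1.30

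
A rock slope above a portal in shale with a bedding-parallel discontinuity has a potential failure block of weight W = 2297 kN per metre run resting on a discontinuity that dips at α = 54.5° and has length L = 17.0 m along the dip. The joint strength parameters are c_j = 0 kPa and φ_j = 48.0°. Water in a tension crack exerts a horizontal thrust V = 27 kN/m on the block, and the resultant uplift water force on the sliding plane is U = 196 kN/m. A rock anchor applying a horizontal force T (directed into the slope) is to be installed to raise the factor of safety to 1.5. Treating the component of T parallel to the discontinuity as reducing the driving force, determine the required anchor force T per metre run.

T = 895 kN/m

Resolving forces along and normal to the sliding plane, with the horizontal anchor force T adding T·sinα to the effective normal force and T·cosα acting up the plane against the driving force:
FS = [c_jL + (W cosα − U − V sinα + T sinα) tanφ_j] / [W sinα + V cosα − T cosα]
Without the anchor: N' = 1115.9 kN/m, driving T_d = 1885.7 kN/m, resisting R = 0·17.0 + 1115.9·tan48.0° = 1239.3 kN/m, FS = 0.66.
Setting FS = 1.5 and solving for T:
1.5·(1885.7 − T cos54.5°) = 1239.3 + T sin54.5°·tan48.0°
T·(sin54.5°·tan48.0° + 1.5·cos54.5°) = 1.5·1885.7 − 1239.3
T·(0.8141·1.1106 + 1.5·0.5807) = 2828.6 − 1239.3 = 1589.2
T·1.7752 = 1589.2
T = 895.2 kN/m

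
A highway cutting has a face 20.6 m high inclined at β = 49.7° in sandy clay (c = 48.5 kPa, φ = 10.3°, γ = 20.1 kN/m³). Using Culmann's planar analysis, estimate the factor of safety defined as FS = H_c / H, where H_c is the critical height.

FS = 1.55

H_c = (4c/γ) · sinβ cosφ / [1 − cos(β − φ)]
    = (4·48.5/20.1) · sin49.7°·cos10.3° / [1 − cos39.4°]
    = 9.652 · 0.7504 / 0.2273 = 31.87 m
FS = H_c / H = 31.87 / 20.6 = 1.547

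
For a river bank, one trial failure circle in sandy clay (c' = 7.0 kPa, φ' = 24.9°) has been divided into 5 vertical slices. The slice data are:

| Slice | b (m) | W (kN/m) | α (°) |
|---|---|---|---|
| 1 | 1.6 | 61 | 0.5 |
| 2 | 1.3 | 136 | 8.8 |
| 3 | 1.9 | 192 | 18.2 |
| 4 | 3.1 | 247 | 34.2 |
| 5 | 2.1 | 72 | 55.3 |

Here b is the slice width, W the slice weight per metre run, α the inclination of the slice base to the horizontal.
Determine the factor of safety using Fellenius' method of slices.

Ordinary method of slices: FS = Σ[c'·Δl_i + (W_i cosα_i)·tanφ'] / Σ W_i sinα_i, with Δl_i = b_i / cosα_i.
Slice 1: Δl = 1.6/cos0.5° = 1.600 m; N'_1 = 61·cos0.5° = 61.0; c'Δl = 11.20; W sinα = 0.5
Slice 2: Δl = 1.3/cos8.8° = 1.315 m; N'_2 = 136·cos8.8° = 134.4; c'Δl = 9.21; W sinα = 20.8
Slice 3: Δl = 1.9/cos18.2° = 2.000 m; N'_3 = 192·cos18.2° = 182.4; c'Δl = 14.00; W sinα = 60.0
Slice 4: Δl = 3.1/cos34.2° = 3.748 m; N'_4 = 247·cos34.2° = 204.3; c'Δl = 26.24; W sinα = 138.8
Slice 5: Δl = 2.1/cos55.3° = 3.689 m; N'_5 = 72·cos55.3° = 41.0; c'Δl = 25.82; W sinα = 59.2
Σc'Δl = 86.5 kN/m; ΣN' = 623.1 kN/m; ΣW sinα = 279.3 kN/m
Resisting = 86.5 + 623.1·tan24.9° = 86.5 + 289.2 = 375.7 kN/m
FS = 375.7 / 279.3 = 1.345

FS = 1.34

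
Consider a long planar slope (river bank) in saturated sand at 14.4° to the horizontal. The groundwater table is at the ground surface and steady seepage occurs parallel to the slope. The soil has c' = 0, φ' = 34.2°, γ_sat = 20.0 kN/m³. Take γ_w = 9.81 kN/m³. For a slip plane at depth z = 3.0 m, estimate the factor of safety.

FS = 1.35

With seepage parallel to the slope and the water table at the surface, the effective normal stress on the slip plane uses the buoyant unit weight γ' = γ_sat − γ_w while the driving shear stress uses γ_sat:
FS = [c' + γ' z cos²β tanφ'] / [γ_sat z sinβ cosβ]
(For c' = 0 this reduces to FS = (γ'/γ_sat)·tanφ'/tanβ.)
γ' = 20.0 − 9.81 = 10.19 kN/m³
Numerator = 0.0 + 10.19·3.0·cos²14.4°·tan34.2° = 0.0 + 10.19·3.0·0.9382·0.6796 = 19.490 kPa
Denominator = 20.0·3.0·sin14.4°·cos14.4° = 20.0·3.0·0.2487·0.9686 = 14.453 kPa
FS = 19.490 / 14.453 = 1.349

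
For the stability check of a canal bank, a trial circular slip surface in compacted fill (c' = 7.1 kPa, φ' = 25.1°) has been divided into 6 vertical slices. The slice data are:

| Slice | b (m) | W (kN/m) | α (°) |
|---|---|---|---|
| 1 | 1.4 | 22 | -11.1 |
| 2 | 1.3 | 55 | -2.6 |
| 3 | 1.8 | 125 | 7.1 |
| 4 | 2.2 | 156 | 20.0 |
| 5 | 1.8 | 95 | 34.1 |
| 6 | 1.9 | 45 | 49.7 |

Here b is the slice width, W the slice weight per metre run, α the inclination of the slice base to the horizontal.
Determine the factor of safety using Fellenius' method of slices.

Ordinary method of slices: FS = Σ[c'·Δl_i + (W_i cosα_i)·tanφ'] / Σ W_i sinα_i, with Δl_i = b_i / cosα_i.
Slice 1: Δl = 1.4/cos(-11.1°) = 1.427 m; N'_1 = 22·cos(-11.1°) = 21.6; c'Δl = 10.13; W sinα = -4.2
Slice 2: Δl = 1.3/cos(-2.6°) = 1.301 m; N'_2 = 55·cos(-2.6°) = 54.9; c'Δl = 9.24; W sinα = -2.5
Slice 3: Δl = 1.8/cos7.1° = 1.814 m; N'_3 = 125·cos7.1° = 124.0; c'Δl = 12.88; W sinα = 15.5
Slice 4: Δl = 2.2/cos20.0° = 2.341 m; N'_4 = 156·cos20.0° = 146.6; c'Δl = 16.62; W sinα = 53.4
Slice 5: Δl = 1.8/cos34.1° = 2.174 m; N'_5 = 95·cos34.1° = 78.7; c'Δl = 15.43; W sinα = 53.3
Slice 6: Δl = 1.9/cos49.7° = 2.938 m; N'_6 = 45·cos49.7° = 29.1; c'Δl = 20.86; W sinα = 34.3
Σc'Δl = 85.2 kN/m; ΣN' = 454.9 kN/m; ΣW sinα = 149.7 kN/m
Resisting = 85.2 + 454.9·tan25.1° = 85.2 + 213.1 = 298.3 kN/m
FS = 298.3 / 149.7 = 1.993

FS = 1.99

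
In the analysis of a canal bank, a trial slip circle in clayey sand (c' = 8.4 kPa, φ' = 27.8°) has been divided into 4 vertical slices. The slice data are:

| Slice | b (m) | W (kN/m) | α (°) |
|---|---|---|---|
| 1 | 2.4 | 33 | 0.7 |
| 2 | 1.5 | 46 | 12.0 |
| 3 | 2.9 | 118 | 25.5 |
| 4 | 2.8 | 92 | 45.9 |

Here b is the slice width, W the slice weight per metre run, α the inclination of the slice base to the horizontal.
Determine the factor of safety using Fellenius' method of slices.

FS = 1.77

Ordinary method of slices: FS = Σ[c'·Δl_i + (W_i cosα_i)·tanφ'] / Σ W_i sinα_i, with Δl_i = b_i / cosα_i.
Slice 1: Δl = 2.4/cos0.7° = 2.400 m; N'_1 = 33·cos0.7° = 33.0; c'Δl = 20.16; W sinα = 0.4
Slice 2: Δl = 1.5/cos12.0° = 1.534 m; N'_2 = 46·cos12.0° = 45.0; c'Δl = 12.88; W sinα = 9.6
Slice 3: Δl = 2.9/cos25.5° = 3.213 m; N'_3 = 118·cos25.5° = 106.5; c'Δl = 26.99; W sinα = 50.8
Slice 4: Δl = 2.8/cos45.9° = 4.023 m; N'_4 = 92·cos45.9° = 64.0; c'Δl = 33.80; W sinα = 66.1
Σc'Δl = 93.8 kN/m; ΣN' = 248.5 kN/m; ΣW sinα = 126.8 kN/m
Resisting = 93.8 + 248.5·tan27.8° = 93.8 + 131.0 = 224.9 kN/m
FS = 224.9 / 126.8 = 1.773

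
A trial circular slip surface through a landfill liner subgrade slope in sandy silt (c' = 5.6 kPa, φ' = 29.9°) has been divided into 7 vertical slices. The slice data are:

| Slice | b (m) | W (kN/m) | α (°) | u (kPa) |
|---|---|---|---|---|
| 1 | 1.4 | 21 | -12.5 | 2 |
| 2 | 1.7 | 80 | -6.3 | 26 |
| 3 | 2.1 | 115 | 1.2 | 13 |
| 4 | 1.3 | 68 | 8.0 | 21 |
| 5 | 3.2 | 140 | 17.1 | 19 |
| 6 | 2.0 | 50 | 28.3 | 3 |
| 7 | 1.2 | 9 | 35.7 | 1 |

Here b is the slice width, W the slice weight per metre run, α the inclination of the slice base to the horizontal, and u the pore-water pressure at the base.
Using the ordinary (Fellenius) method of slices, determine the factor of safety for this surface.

Ordinary method of slices: FS = Σ[c'·Δl_i + (W_i cosα_i − u_i·Δl_i)·tanφ'] / Σ W_i sinα_i, with Δl_i = b_i / cosα_i.
Slice 1: Δl = 1.4/cos(-12.5°) = 1.434 m; N'_1 = 21·cos(-12.5°) − 2·1.434 = 17.6; c'Δl = 8.03; W sinα = -4.5
Slice 2: Δl = 1.7/cos(-6.3°) = 1.710 m; N'_2 = 80·cos(-6.3°) − 26·1.710 = 35.0; c'Δl = 9.58; W sinα = -8.8
Slice 3: Δl = 2.1/cos1.2° = 2.100 m; N'_3 = 115·cos1.2° − 13·2.100 = 87.7; c'Δl = 11.76; W sinα = 2.4
Slice 4: Δl = 1.3/cos8.0° = 1.313 m; N'_4 = 68·cos8.0° − 21·1.313 = 39.8; c'Δl = 7.35; W sinα = 9.5
Slice 5: Δl = 3.2/cos17.1° = 3.348 m; N'_5 = 140·cos17.1° − 19·3.348 = 70.2; c'Δl = 18.75; W sinα = 41.2
Slice 6: Δl = 2.0/cos28.3° = 2.271 m; N'_6 = 50·cos28.3° − 3·2.271 = 37.2; c'Δl = 12.72; W sinα = 23.7
Slice 7: Δl = 1.2/cos35.7° = 1.478 m; N'_7 = 9·cos35.7° − 1·1.478 = 5.8; c'Δl = 8.28; W sinα = 5.3
Σc'Δl = 76.5 kN/m; ΣN' = 293.4 kN/m; ΣW sinα = 68.7 kN/m
Resisting = 76.5 + 293.4·tan29.9° = 76.5 + 168.7 = 245.2 kN/m
FS = 245.2 / 68.7 = 3.570

FS = 3.57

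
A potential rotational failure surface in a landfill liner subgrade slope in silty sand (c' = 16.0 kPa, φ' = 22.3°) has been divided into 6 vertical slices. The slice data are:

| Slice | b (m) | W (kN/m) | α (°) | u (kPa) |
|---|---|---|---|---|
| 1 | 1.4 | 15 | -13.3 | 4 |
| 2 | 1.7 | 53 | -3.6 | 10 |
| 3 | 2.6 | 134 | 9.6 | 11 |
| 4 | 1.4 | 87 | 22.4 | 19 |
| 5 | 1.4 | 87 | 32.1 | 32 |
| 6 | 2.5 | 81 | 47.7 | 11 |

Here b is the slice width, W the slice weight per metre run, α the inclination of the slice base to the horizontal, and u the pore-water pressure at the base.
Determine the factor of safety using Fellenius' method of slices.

FS = 1.93

Ordinary method of slices: FS = Σ[c'·Δl_i + (W_i cosα_i − u_i·Δl_i)·tanφ'] / Σ W_i sinα_i, with Δl_i = b_i / cosα_i.
Slice 1: Δl = 1.4/cos(-13.3°) = 1.439 m; N'_1 = 15·cos(-13.3°) − 4·1.439 = 8.8; c'Δl = 23.02; W sinα = -3.5
Slice 2: Δl = 1.7/cos(-3.6°) = 1.703 m; N'_2 = 53·cos(-3.6°) − 10·1.703 = 35.9; c'Δl = 27.25; W sinα = -3.3
Slice 3: Δl = 2.6/cos9.6° = 2.637 m; N'_3 = 134·cos9.6° − 11·2.637 = 103.1; c'Δl = 42.19; W sinα = 22.3
Slice 4: Δl = 1.4/cos22.4° = 1.514 m; N'_4 = 87·cos22.4° − 19·1.514 = 51.7; c'Δl = 24.23; W sinα = 33.2
Slice 5: Δl = 1.4/cos32.1° = 1.653 m; N'_5 = 87·cos32.1° − 32·1.653 = 20.8; c'Δl = 26.44; W sinα = 46.2
Slice 6: Δl = 2.5/cos47.7° = 3.715 m; N'_6 = 81·cos47.7° − 11·3.715 = 13.7; c'Δl = 59.43; W sinα = 59.9
Σc'Δl = 202.6 kN/m; ΣN' = 234.0 kN/m; ΣW sinα = 154.9 kN/m
Resisting = 202.6 + 234.0·tan22.3° = 202.6 + 96.0 = 298.5 kN/m
FS = 298.5 / 154.9 = 1.928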